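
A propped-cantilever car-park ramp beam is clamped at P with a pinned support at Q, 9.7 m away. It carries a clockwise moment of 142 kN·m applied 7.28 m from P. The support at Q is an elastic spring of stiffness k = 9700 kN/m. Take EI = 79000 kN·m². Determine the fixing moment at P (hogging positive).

Take the reaction at Q as the redundant and release it; the primary structure is a cantilever fixed at P.
Downward deflection at the released point Q due to the loads:
  clockwise couple 142 at a = 7.28: M₀a(2L − a)/(2EI) = 6265/EI
Flexibility coefficient — unit upward force at Q: δ_{QQ} = L³/(3EI) = 304.2/EI.
With EI = 79000 kN·m²: δ_0 = 0.079299 m and δ_{QQ} = 0.003851 m/kN.
Compatibility — the spring shortens by R_Q/k under the reaction it provides: δ_0 − R_Q·δ_{QQ} = R_Q/k. With 1/k = 0.000103 m/kN, R_Q = δ_0 / (δ_{QQ} + 1/k) = 0.079299 / (0.003851 + 0.000103) = 20.06 kN.
Moment equilibrium about P: M_P = Σ(load moments about P) − R_Q·L = 142 − 20.06×9.7 = -52.53 kN·m.

M_P = -52.53 kN·m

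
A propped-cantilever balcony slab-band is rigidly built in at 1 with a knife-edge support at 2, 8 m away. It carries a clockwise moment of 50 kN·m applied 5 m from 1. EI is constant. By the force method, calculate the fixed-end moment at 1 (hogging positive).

M_1 = -14.45 kN·m

Remove the prop at 2; the released (primary) structure is a cantilever built in at 1.
Primary-structure tip deflection at 2 by superposition:
  clockwise couple 50 at a = 5: M₀a(2L − a)/(2EI) = 1375/EI
Flexibility coefficient — unit upward force at 2: δ_{22} = L³/(3EI) = 170.7/EI.
The prop prevents deflection at 2: R_2 = δ_0/δ_{22} = 1375/170.7 = 8.057 kN.
Moment equilibrium about 1: M_1 = Σ(load moments about 1) − R_2·L = 50 − 8.057×8 = -14.45 kN·m.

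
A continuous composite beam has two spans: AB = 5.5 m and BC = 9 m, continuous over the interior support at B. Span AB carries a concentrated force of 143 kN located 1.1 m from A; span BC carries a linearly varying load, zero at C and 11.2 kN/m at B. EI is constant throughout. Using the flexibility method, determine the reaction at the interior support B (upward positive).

R_B = 81.59 kN

Insert a hinge at B; M_B is the redundant, and each span becomes simply supported.
End slopes at the hinge B, treating each span as simply supported:
  span AB: point load 143 at a = 1.1: Pab(L + a)/(6LEI) = 138.4/EI
  span BC: triangular load, peak 11.2: w₀L³/(45EI) = 181.4/EI
  relative rotation θ_0 = (138.4 + 181.4)/EI = 319.9/EI
A unit hogging moment at B produces rotation L₁/(3EI) + L₂/(3EI) = 4.833/EI.
Compatibility: M_B·(L₁+L₂)/(3EI) = θ_0, giving M_B = 66.18 kN·m (hogging).
Span AB, ΣM about A with M_B applied at B: R_B^{AB}·5.5 = 157.3 + 66.18, so R_B^{AB} = 40.63 kN and R_A = 143 − 40.63 = 102.4 kN.
Span BC, ΣM about C: R_B^{BC}·9 = 302.4 + 66.18, so R_B^{BC} = 40.95 kN and R_C = 50.4 − 40.95 = 9.447 kN.
R_B = 40.63 + 40.95 = 81.59 kN.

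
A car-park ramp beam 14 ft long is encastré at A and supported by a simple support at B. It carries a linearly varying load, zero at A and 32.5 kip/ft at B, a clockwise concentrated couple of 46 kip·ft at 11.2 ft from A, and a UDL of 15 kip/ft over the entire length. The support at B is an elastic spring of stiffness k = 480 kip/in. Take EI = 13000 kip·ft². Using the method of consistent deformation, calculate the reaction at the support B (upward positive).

Choose R_B as the redundant. The primary structure is the cantilever fixed at A.
Primary-structure tip deflection at B by superposition:
  triangular load, peak 32.5 at the free end: 11w₀L⁴/(120EI) = 114448/EI
  clockwise couple 46 at a = 11.2: M₀a(2L − a)/(2EI) = 4328/EI
  UDL 15: wL⁴/(8EI) = 72030/EI
  δ_0 = 190805/EI
Flexibility coefficient — unit upward force at B: δ_{BB} = L³/(3EI) = 914.7/EI.
With EI = 13000 kip·ft²: δ_0 = 14.677 ft and δ_{BB} = 0.070359 ft/kip.
Compatibility — the spring shortens by R_B/k under the reaction it provides: δ_0 − R_B·δ_{BB} = R_B/k. With 1/k = 1/(480×12) ft/kip = 0.000174 ft/kip, R_B = δ_0 / (δ_{BB} + 1/k) = 14.677 / (0.070359 + 0.000174) = 208.1 kip.

R_B = 208.1 kip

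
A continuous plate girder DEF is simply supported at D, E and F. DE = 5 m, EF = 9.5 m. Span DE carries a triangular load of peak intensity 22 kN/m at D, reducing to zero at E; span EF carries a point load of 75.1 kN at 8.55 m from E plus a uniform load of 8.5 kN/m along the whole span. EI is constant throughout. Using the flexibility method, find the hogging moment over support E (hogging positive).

Insert a hinge at E; M_E is the redundant, and each span becomes simply supported.
Rotations at E on the released spans (each span's end-slope, ×1/EI):
  span DE: triangular load, peak 22: 7w₀L³/(360EI) = 53.47/EI
  span EF: point load 75.1 at a = 8.55: Pab(L + b)/(6LEI) = 111.8/EI
  span EF: UDL 8.5: wL³/(24EI) = 303.7/EI
  relative rotation θ_0 = (53.47 + 415.5)/EI = 469/EI
A unit hogging moment at E produces rotation L₁/(3EI) + L₂/(3EI) = 4.833/EI.
Slope continuity at E: θ_0 = M_E·4.833/EI, so M_E = 469/4.833 = 97.03 kN·m (hogging).

M_E = 97.03 kN·m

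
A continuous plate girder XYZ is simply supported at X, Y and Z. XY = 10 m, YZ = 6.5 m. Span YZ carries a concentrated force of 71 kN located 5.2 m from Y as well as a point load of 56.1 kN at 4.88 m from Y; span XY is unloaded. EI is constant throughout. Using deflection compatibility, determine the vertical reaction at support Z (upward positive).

Release continuity at Y by inserting a hinge; the redundant is the internal moment M_Y. The primary structure is two simply-supported spans XY and YZ.
Discontinuity in slope at Y on the released structure — sum the simple-span end rotations:
  span YZ: point load 71 at a = 5.2: Pab(L + b)/(6LEI) = 95.99/EI
  span YZ: point load 56.1 at a = 4.88: Pab(L + b)/(6LEI) = 92.34/EI
  relative rotation θ_0 = (0 + 188.3)/EI = 188.3/EI
A unit hogging moment at Y produces rotation L₁/(3EI) + L₂/(3EI) = 5.5/EI.
Compatibility: M_Y·(L₁+L₂)/(3EI) = θ_0, giving M_Y = 34.24 kN·m (hogging).
Span YZ, ΣM about Z: R_Y^{YZ}·6.5 = 183.2 + 34.24, so R_Y^{YZ} = 33.45 kN and R_Z = 127.1 − 33.45 = 93.65 kN.

R_Z = 93.65 kN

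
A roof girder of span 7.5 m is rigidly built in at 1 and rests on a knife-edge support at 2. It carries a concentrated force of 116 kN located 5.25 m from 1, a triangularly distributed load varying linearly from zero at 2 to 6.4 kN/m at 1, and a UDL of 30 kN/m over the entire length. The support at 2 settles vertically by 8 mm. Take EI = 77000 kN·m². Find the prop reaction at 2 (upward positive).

Release the roller at 2. Primary structure: cantilever fixed at 1.
Primary-structure tip deflection at 2 by superposition:
  point load 116 at a = 5.25: Pa²(3L − a)/(6EI) = 9192/EI
  triangular load, peak 6.4 at the fixed end: w₀L⁴/(30EI) = 675/EI
  UDL 30: wL⁴/(8EI) = 11865/EI
  δ_0 = 21732/EI
Flexibility coefficient — unit upward force at 2: δ_{22} = L³/(3EI) = 140.6/EI.
With EI = 77000 kN·m²: δ_0 = 0.28224 m and δ_{22} = 0.001826 m/kN.
Compatibility — the beam at 2 must follow the support down by 0.008 m: δ_0 − R_2·δ_{22} = 0.008, so R_2 = (0.28224 − 0.008)/0.001826 = 150.2 kN.

R_2 = 150.2 kN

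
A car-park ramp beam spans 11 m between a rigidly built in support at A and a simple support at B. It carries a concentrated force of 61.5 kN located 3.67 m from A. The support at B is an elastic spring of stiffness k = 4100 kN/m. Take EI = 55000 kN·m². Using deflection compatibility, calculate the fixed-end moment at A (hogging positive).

Release the roller at B. Primary structure: cantilever fixed at A.
Downward deflection at the released point B due to the loads:
  point load 61.5 at a = 3.67: Pa²(3L − a)/(6EI) = 4049/EI
Tip deflection under a unit load at B: L³/(3EI) = 443.7/EI.
With EI = 55000 kN·m²: δ_0 = 0.073622 m and δ_{BB} = 0.008067 m/kN.
Compatibility — the spring shortens by R_B/k under the reaction it provides: δ_0 − R_B·δ_{BB} = R_B/k. With 1/k = 0.000244 m/kN, R_B = δ_0 / (δ_{BB} + 1/k) = 0.073622 / (0.008067 + 0.000244) = 8.859 kN.
Moment equilibrium about A: M_A = Σ(load moments about A) − R_B·L = 225.7 − 8.859×11 = 128.3 kN·m.

M_A = 128.3 kN·m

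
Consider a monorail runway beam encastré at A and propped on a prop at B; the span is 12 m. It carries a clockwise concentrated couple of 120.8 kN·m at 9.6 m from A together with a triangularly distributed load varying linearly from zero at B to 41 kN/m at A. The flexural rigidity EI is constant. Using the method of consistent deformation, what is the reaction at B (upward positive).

Release the roller at B. Primary structure: cantilever fixed at A.
Free-end deflection of the primary structure under the applied loading (downward +):
  clockwise couple 120.8 at a = 9.6: M₀a(2L − a)/(2EI) = 8350/EI
  triangular load, peak 41 at the fixed end: w₀L⁴/(30EI) = 28339/EI
  δ_0 = 36689/EI
Flexibility coefficient — unit upward force at B: δ_{BB} = L³/(3EI) = 576/EI.
Compatibility at B: δ_0 − R_B·δ_{BB} = 0, so R_B = 36689/576 = 63.7 kN.

R_B = 63.7 kN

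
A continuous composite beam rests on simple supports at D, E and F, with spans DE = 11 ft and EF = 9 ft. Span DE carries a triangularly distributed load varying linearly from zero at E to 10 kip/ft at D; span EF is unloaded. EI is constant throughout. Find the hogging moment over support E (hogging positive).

Release continuity at E by inserting a hinge; the redundant is the internal moment M_E. The primary structure is two simply-supported spans DE and EF.
Rotations at E on the released spans (each span's end-slope, ×1/EI):
  span DE: triangular load, peak 10: 7w₀L³/(360EI) = 258.8/EI
  relative rotation θ_0 = (258.8 + 0)/EI = 258.8/EI
A unit hogging moment at E produces rotation L₁/(3EI) + L₂/(3EI) = 6.667/EI.
Slope continuity at E: θ_0 = M_E·6.667/EI, so M_E = 258.8/6.667 = 38.82 kip·ft (hogging).

M_E = 38.82 kip·ft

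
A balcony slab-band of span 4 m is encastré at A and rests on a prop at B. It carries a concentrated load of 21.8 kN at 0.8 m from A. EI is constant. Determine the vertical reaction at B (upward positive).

Release the roller at B. Primary structure: cantilever fixed at A.
Deflection at B on the released cantilever, summing each load's contribution:
  point load 21.8 at a = 0.8: Pa²(3L − a)/(6EI) = 26.04/EI
Flexibility coefficient — unit upward force at B: δ_{BB} = L³/(3EI) = 21.33/EI.
The prop prevents deflection at B: R_B = δ_0/δ_{BB} = 26.04/21.33 = 1.221 kN.

R_B = 1.221 kN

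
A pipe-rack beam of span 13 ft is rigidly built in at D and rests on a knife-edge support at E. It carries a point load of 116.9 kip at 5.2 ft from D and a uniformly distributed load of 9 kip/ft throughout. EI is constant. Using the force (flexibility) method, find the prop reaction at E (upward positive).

Choose R_E as the redundant. The primary structure is the cantilever fixed at D.
Downward deflection at the released point E due to the loads:
  point load 116.9 at a = 5.2: Pa²(3L − a)/(6EI) = 17807/EI
  UDL 9: wL⁴/(8EI) = 32131/EI
  δ_0 = 49938/EI
Tip deflection under a unit load at E: L³/(3EI) = 732.3/EI.
Compatibility at E: δ_0 − R_E·δ_{EE} = 0, so R_E = 49938/732.3 = 68.19 kip.

R_E = 68.19 kip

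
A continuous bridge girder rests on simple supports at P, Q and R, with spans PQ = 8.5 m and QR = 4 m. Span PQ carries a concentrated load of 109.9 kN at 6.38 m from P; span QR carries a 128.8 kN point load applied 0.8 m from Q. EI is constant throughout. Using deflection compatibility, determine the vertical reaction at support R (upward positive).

Take M_Q as the redundant. Released structure: two simple spans PQ and QR with a hinge at Q.
End slopes at the hinge Q, treating each span as simply supported:
  span PQ: point load 109.9 at a = 6.38: Pab(L + a)/(6LEI) = 433.7/EI
  span QR: point load 128.8 at a = 0.8: Pab(L + b)/(6LEI) = 98.92/EI
  relative rotation θ_0 = (433.7 + 98.92)/EI = 532.6/EI
A unit hogging moment at Q produces rotation L₁/(3EI) + L₂/(3EI) = 4.167/EI.
Compatibility: M_Q·(L₁+L₂)/(3EI) = θ_0, giving M_Q = 127.8 kN·m (hogging).
Span QR, ΣM about R: R_Q^{QR}·4 = 412.2 + 127.8, so R_Q^{QR} = 135 kN and R_R = 128.8 − 135 = -6.197 kN.

R_R = -6.197 kN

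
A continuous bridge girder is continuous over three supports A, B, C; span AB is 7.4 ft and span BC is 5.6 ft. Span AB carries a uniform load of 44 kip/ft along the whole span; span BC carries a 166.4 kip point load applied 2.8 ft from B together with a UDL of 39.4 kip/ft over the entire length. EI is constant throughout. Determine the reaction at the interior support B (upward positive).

R_B = 454.6 kip

Take M_B as the redundant. Released structure: two simple spans AB and BC with a hinge at B.
Rotations at B on the released spans (each span's end-slope, ×1/EI):
  span AB: UDL 44: wL³/(24EI) = 742.9/EI
  span BC: point load 166.4 at a = 2.8: Pab(L + b)/(6LEI) = 326.1/EI
  span BC: UDL 39.4: wL³/(24EI) = 288.3/EI
  relative rotation θ_0 = (742.9 + 614.4)/EI = 1357/EI
A unit hogging moment at B produces rotation L₁/(3EI) + L₂/(3EI) = 4.333/EI.
Compatibility: M_B·(L₁+L₂)/(3EI) = θ_0, giving M_B = 313.2 kip·ft (hogging).
Span AB, ΣM about A with M_B applied at B: R_B^{AB}·7.4 = 1205 + 313.2, so R_B^{AB} = 205.1 kip and R_A = 325.6 − 205.1 = 120.5 kip.
Span BC, ΣM about C: R_B^{BC}·5.6 = 1084 + 313.2, so R_B^{BC} = 249.5 kip and R_C = 387 − 249.5 = 137.6 kip.
R_B = 205.1 + 249.5 = 454.6 kip.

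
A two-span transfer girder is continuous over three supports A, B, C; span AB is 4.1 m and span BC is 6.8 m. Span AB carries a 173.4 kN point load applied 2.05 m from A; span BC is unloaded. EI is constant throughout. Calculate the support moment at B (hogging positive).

M_B = 50.14 kN·m

Take M_B as the redundant. Released structure: two simple spans AB and BC with a hinge at B.
Discontinuity in slope at B on the released structure — sum the simple-span end rotations:
  span AB: point load 173.4 at a = 2.05: Pab(L + a)/(6LEI) = 182.2/EI
  relative rotation θ_0 = (182.2 + 0)/EI = 182.2/EI
A unit hogging moment at B produces rotation L₁/(3EI) + L₂/(3EI) = 3.633/EI.
Compatibility: M_B·(L₁+L₂)/(3EI) = θ_0, giving M_B = 50.14 kN·m (hogging).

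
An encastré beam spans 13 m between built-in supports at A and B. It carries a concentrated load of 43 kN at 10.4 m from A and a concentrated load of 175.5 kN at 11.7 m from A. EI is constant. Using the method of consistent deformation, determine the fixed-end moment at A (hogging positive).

Release both end moments; the primary structure is a simply-supported span AB with redundants M_A and M_B.
On the primary (simply-supported) span, the end slopes from the loading are:
  at A: point load 43 at a = 10.4: Pab(L + b)/(6LEI) = 232.5/EI
  at B: point load 43 at a = 10.4: Pab(L + a)/(6LEI) = 348.8/EI
  at A: point load 175.5 at a = 11.7: Pab(L + b)/(6LEI) = 489.4/EI
  at B: point load 175.5 at a = 11.7: Pab(L + a)/(6LEI) = 845.3/EI
  θ_A0 = 721.9/EI,  θ_B0 = 1194/EI
Flexibility coefficients: a unit moment at one end gives L/(3EI) there and L/(6EI) at the far end, so f₁₁ = f₂₂ = 4.333/EI and f₁₂ = f₂₁ = 2.167/EI.
Compatibility — zero rotation at each built-in end:
  4.333 M_A + 2.167 M_B = 721.9
  2.167 M_A + 4.333 M_B = 1194
Solving the pair gives M_A = 38.42 kN·m and M_B = 256.4 kN·m (hogging).

M_A = 38.42 kN·m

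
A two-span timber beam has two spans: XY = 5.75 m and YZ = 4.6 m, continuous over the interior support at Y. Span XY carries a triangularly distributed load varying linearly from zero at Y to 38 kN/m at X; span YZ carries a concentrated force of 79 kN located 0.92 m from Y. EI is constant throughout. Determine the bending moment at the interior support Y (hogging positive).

Release continuity at Y by inserting a hinge; the redundant is the internal moment M_Y. The primary structure is two simply-supported spans XY and YZ.
Discontinuity in slope at Y on the released structure — sum the simple-span end rotations:
  span XY: triangular load, peak 38: 7w₀L³/(360EI) = 140.5/EI
  span YZ: point load 79 at a = 0.92: Pab(L + b)/(6LEI) = 80.24/EI
  relative rotation θ_0 = (140.5 + 80.24)/EI = 220.7/EI
A unit hogging moment at Y produces rotation L₁/(3EI) + L₂/(3EI) = 3.45/EI.
Compatibility: M_Y·(L₁+L₂)/(3EI) = θ_0, giving M_Y = 63.97 kN·m (hogging).

M_Y = 63.97 kN·m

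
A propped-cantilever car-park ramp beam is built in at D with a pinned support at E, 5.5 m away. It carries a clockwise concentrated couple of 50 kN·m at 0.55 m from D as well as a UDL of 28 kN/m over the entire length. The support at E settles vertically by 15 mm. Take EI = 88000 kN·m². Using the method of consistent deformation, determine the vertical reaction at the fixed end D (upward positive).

R_D = 117.5 kN

Release the roller at E. Primary structure: cantilever fixed at D.
Deflection at E on the released cantilever, summing each load's contribution:
  clockwise couple 50 at a = 0.55: M₀a(2L − a)/(2EI) = 143.7/EI
  UDL 28: wL⁴/(8EI) = 3203/EI
  δ_0 = 3346/EI
Tip deflection under a unit load at E: L³/(3EI) = 55.46/EI.
With EI = 88000 kN·m²: δ_0 = 0.038027 m and δ_{EE} = 0.00063 m/kN.
Compatibility — the beam at E must follow the support down by 0.015 m: δ_0 − R_E·δ_{EE} = 0.015, so R_E = (0.038027 − 0.015)/0.00063 = 36.54 kN.
Vertical equilibrium: R_D = ΣP − R_E = 154 − 36.54 = 117.5 kN.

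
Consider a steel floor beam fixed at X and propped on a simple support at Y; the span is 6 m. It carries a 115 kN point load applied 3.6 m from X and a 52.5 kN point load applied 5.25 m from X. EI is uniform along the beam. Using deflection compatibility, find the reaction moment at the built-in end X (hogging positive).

M_X = 135.3 kN·m

Remove the prop at Y; the released (primary) structure is a cantilever built in at X.
Deflection at Y on the released cantilever, summing each load's contribution:
  point load 115 at a = 3.6: Pa²(3L − a)/(6EI) = 3577/EI
  point load 52.5 at a = 5.25: Pa²(3L − a)/(6EI) = 3075/EI
  δ_0 = 6652/EI
Tip deflection under a unit load at Y: L³/(3EI) = 72/EI.
Compatibility at Y: δ_0 − R_Y·δ_{YY} = 0, so R_Y = 6652/72 = 92.39 kN.
Moment equilibrium about X: M_X = Σ(load moments about X) − R_Y·L = 689.6 − 92.39×6 = 135.3 kN·m.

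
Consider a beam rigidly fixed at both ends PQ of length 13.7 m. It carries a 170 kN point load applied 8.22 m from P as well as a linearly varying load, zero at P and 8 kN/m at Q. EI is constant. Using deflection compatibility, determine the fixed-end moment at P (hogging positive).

M_P = 273.6 kN·m

Release both end moments; the primary structure is a simply-supported span PQ with redundants M_P and M_Q.
End rotations of the released simple span under the applied load (×1/EI):
  at P: point load 170 at a = 8.22: Pab(L + b)/(6LEI) = 1787/EI
  at Q: point load 170 at a = 8.22: Pab(L + a)/(6LEI) = 2042/EI
  at P: triangular load, peak 8: 7w₀L³/(360EI) = 400/EI
  at Q: triangular load, peak 8: w₀L³/(45EI) = 457.1/EI
  θ_P0 = 2187/EI,  θ_Q0 = 2499/EI
Flexibility coefficients: a unit moment at one end gives L/(3EI) there and L/(6EI) at the far end, so f₁₁ = f₂₂ = 4.567/EI and f₁₂ = f₂₁ = 2.283/EI.
Compatibility — zero rotation at each built-in end:
  4.567 M_P + 2.283 M_Q = 2187
  2.283 M_P + 4.567 M_Q = 2499
Solving the pair gives M_P = 273.6 kN·m and M_Q = 410.5 kN·m (hogging).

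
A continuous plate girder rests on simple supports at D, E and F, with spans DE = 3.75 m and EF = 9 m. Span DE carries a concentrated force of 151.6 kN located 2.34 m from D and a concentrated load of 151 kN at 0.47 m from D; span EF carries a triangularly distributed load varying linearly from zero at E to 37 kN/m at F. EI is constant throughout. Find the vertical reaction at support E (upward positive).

Insert a hinge at E; M_E is the redundant, and each span becomes simply supported.
Rotations at E on the released spans (each span's end-slope, ×1/EI):
  span DE: point load 151.6 at a = 2.34: Pab(L + a)/(6LEI) = 135.4/EI
  span DE: point load 151 at a = 0.47: Pab(L + a)/(6LEI) = 43.66/EI
  span EF: triangular load, peak 37: 7w₀L³/(360EI) = 524.5/EI
  relative rotation θ_0 = (179 + 524.5)/EI = 703.5/EI
A unit hogging moment at E produces rotation L₁/(3EI) + L₂/(3EI) = 4.25/EI.
Compatibility: M_E·(L₁+L₂)/(3EI) = θ_0, giving M_E = 165.5 kN·m (hogging).
Span DE, ΣM about D with M_E applied at E: R_E^{DE}·3.75 = 425.7 + 165.5, so R_E^{DE} = 157.7 kN and R_D = 302.6 − 157.7 = 144.9 kN.
Span EF, ΣM about F: R_E^{EF}·9 = 499.5 + 165.5, so R_E^{EF} = 73.89 kN and R_F = 166.5 − 73.89 = 92.61 kN.
R_E = 157.7 + 73.89 = 231.6 kN.

R_E = 231.6 kN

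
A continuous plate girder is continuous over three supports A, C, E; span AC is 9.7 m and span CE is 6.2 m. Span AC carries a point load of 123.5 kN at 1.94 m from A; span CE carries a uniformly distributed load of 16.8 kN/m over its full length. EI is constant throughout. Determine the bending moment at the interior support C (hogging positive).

Insert a hinge at C; M_C is the redundant, and each span becomes simply supported.
Rotations at C on the released spans (each span's end-slope, ×1/EI):
  span AC: point load 123.5 at a = 1.94: Pab(L + a)/(6LEI) = 371.8/EI
  span CE: UDL 16.8: wL³/(24EI) = 166.8/EI
  relative rotation θ_0 = (371.8 + 166.8)/EI = 538.7/EI
A unit hogging moment at C produces rotation L₁/(3EI) + L₂/(3EI) = 5.3/EI.
Slope continuity at C: θ_0 = M_C·5.3/EI, so M_C = 538.7/5.3 = 101.6 kN·m (hogging).

M_C = 101.6 kN·m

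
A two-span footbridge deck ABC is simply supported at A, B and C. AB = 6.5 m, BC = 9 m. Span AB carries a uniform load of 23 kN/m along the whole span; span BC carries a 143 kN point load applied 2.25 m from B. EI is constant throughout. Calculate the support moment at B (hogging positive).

Release continuity at B by inserting a hinge; the redundant is the internal moment M_B. The primary structure is two simply-supported spans AB and BC.
Rotations at B on the released spans (each span's end-slope, ×1/EI):
  span AB: UDL 23: wL³/(24EI) = 263.2/EI
  span BC: point load 143 at a = 2.25: Pab(L + b)/(6LEI) = 633.4/EI
  relative rotation θ_0 = (263.2 + 633.4)/EI = 896.6/EI
A unit hogging moment at B produces rotation L₁/(3EI) + L₂/(3EI) = 5.167/EI.
Slope continuity at B: θ_0 = M_B·5.167/EI, so M_B = 896.6/5.167 = 173.5 kN·m (hogging).

M_B = 173.5 kN·m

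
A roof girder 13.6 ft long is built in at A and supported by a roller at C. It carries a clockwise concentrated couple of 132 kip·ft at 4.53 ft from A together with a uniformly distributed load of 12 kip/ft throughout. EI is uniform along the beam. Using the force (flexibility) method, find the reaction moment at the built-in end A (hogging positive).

Choose R_C as the redundant. The primary structure is the cantilever fixed at A.
Free-end deflection of the primary structure under the applied loading (downward +):
  clockwise couple 132 at a = 4.53: M₀a(2L − a)/(2EI) = 6778/EI
  UDL 12: wL⁴/(8EI) = 51315/EI
  δ_0 = 58093/EI
Flexibility coefficient — unit upward force at C: δ_{CC} = L³/(3EI) = 838.5/EI.
Compatibility at C: δ_0 − R_C·δ_{CC} = 0, so R_C = 58093/838.5 = 69.28 kip.
Moment equilibrium about A: M_A = Σ(load moments about A) − R_C·L = 1242 − 69.28×13.6 = 299.5 kip·ft.

M_A = 299.5 kip·ft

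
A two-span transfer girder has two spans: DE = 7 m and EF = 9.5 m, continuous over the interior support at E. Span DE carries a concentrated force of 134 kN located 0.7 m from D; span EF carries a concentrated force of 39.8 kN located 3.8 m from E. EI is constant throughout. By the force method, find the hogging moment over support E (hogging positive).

M_E = 61.5 kN·m

Take M_E as the redundant. Released structure: two simple spans DE and EF with a hinge at E.
End slopes at the hinge E, treating each span as simply supported:
  span DE: point load 134 at a = 0.7: Pab(L + a)/(6LEI) = 108.3/EI
  span EF: point load 39.8 at a = 3.8: Pab(L + b)/(6LEI) = 229.9/EI
  relative rotation θ_0 = (108.3 + 229.9)/EI = 338.2/EI
A unit hogging moment at E produces rotation L₁/(3EI) + L₂/(3EI) = 5.5/EI.
Slope continuity at E: θ_0 = M_E·5.5/EI, so M_E = 338.2/5.5 = 61.5 kN·m (hogging).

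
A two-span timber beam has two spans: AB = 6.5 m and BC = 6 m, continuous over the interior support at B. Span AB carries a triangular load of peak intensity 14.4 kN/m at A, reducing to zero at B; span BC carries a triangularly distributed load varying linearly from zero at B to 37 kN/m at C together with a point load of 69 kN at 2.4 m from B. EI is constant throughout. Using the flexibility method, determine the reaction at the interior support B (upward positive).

Take M_B as the redundant. Released structure: two simple spans AB and BC with a hinge at B.
End slopes at the hinge B, treating each span as simply supported:
  span AB: triangular load, peak 14.4: 7w₀L³/(360EI) = 76.89/EI
  span BC: triangular load, peak 37: 7w₀L³/(360EI) = 155.4/EI
  span BC: point load 69 at a = 2.4: Pab(L + b)/(6LEI) = 159/EI
  relative rotation θ_0 = (76.89 + 314.4)/EI = 391.3/EI
A unit hogging moment at B produces rotation L₁/(3EI) + L₂/(3EI) = 4.167/EI.
Compatibility: M_B·(L₁+L₂)/(3EI) = θ_0, giving M_B = 93.91 kN·m (hogging).
Span AB, ΣM about A with M_B applied at B: R_B^{AB}·6.5 = 101.4 + 93.91, so R_B^{AB} = 30.05 kN and R_A = 46.8 − 30.05 = 16.75 kN.
Span BC, ΣM about C: R_B^{BC}·6 = 470.4 + 93.91, so R_B^{BC} = 94.05 kN and R_C = 180 − 94.05 = 85.95 kN.
R_B = 30.05 + 94.05 = 124.1 kN.

R_B = 124.1 kN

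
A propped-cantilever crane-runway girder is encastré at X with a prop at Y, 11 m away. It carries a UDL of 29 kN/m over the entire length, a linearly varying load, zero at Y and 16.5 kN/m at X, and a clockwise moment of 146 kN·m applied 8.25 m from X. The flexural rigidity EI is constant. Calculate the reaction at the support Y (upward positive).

Remove the prop at Y; the released (primary) structure is a cantilever built in at X.
Downward deflection at the released point Y due to the loads:
  UDL 29: wL⁴/(8EI) = 53074/EI
  triangular load, peak 16.5 at the fixed end: w₀L⁴/(30EI) = 8053/EI
  clockwise couple 146 at a = 8.25: M₀a(2L − a)/(2EI) = 8281/EI
  δ_0 = 69407/EI
Flexibility coefficient — unit upward force at Y: δ_{YY} = L³/(3EI) = 443.7/EI.
The prop prevents deflection at Y: R_Y = δ_0/δ_{YY} = 69407/443.7 = 156.4 kN.

R_Y = 156.4 kN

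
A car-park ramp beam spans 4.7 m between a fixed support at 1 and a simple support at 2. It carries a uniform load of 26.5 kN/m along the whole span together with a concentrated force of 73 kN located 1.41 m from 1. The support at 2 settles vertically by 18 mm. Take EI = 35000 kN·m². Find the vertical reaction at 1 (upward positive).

R_1 = 160.2 kN

Release the roller at 2. Primary structure: cantilever fixed at 1.
Downward deflection at the released point 2 due to the loads:
  UDL 26.5: wL⁴/(8EI) = 1616/EI
  point load 73 at a = 1.41: Pa²(3L − a)/(6EI) = 307/EI
  δ_0 = 1923/EI
Flexibility coefficient — unit upward force at 2: δ_{22} = L³/(3EI) = 34.61/EI.
With EI = 35000 kN·m²: δ_0 = 0.054953 m and δ_{22} = 0.000989 m/kN.
Compatibility — the beam at 2 must follow the support down by 0.018 m: δ_0 − R_2·δ_{22} = 0.018, so R_2 = (0.054953 − 0.018)/0.000989 = 37.37 kN.
Vertical equilibrium: R_1 = ΣP − R_2 = 197.6 − 37.37 = 160.2 kN.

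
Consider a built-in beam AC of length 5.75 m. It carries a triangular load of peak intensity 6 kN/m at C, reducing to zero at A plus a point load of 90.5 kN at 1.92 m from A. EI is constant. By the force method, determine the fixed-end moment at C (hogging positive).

Take the two fixed-end moments M_A, M_C as redundants; the released structure is the simple span AC.
End rotations of the released simple span under the applied load (×1/EI):
  at A: triangular load, peak 6: 7w₀L³/(360EI) = 22.18/EI
  at C: triangular load, peak 6: w₀L³/(45EI) = 25.35/EI
  at A: point load 90.5 at a = 1.92: Pab(L + b)/(6LEI) = 184.8/EI
  at C: point load 90.5 at a = 1.92: Pab(L + a)/(6LEI) = 148/EI
  θ_A0 = 207/EI,  θ_C0 = 173.3/EI
Flexibility coefficients: a unit moment at one end gives L/(3EI) there and L/(6EI) at the far end, so f₁₁ = f₂₂ = 1.917/EI and f₁₂ = f₂₁ = 0.9583/EI.
Compatibility — zero rotation at each built-in end:
  1.917 M_A + 0.9583 M_C = 207
  0.9583 M_A + 1.917 M_C = 173.3
Solving the pair gives M_A = 83.7 kN·m and M_C = 48.57 kN·m (hogging).

M_C = 48.57 kN·m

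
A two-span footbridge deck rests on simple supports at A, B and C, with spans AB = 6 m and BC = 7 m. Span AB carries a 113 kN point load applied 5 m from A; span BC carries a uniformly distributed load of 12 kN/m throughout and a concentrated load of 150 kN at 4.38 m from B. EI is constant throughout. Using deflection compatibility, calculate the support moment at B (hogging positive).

Release continuity at B by inserting a hinge; the redundant is the internal moment M_B. The primary structure is two simply-supported spans AB and BC.
End slopes at the hinge B, treating each span as simply supported:
  span AB: point load 113 at a = 5: Pab(L + a)/(6LEI) = 172.6/EI
  span BC: UDL 12: wL³/(24EI) = 171.5/EI
  span BC: point load 150 at a = 4.38: Pab(L + b)/(6LEI) = 394.3/EI
  relative rotation θ_0 = (172.6 + 565.8)/EI = 738.4/EI
A unit hogging moment at B produces rotation L₁/(3EI) + L₂/(3EI) = 4.333/EI.
Slope continuity at B: θ_0 = M_B·4.333/EI, so M_B = 738.4/4.333 = 170.4 kN·m (hogging).

M_B = 170.4 kN·m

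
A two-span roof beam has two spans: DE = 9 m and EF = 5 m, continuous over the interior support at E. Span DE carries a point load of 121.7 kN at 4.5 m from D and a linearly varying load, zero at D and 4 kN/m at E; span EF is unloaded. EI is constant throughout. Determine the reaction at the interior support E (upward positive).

R_E = 118.2 kN

Release continuity at E by inserting a hinge; the redundant is the internal moment M_E. The primary structure is two simply-supported spans DE and EF.
End slopes at the hinge E, treating each span as simply supported:
  span DE: point load 121.7 at a = 4.5: Pab(L + a)/(6LEI) = 616.1/EI
  span DE: triangular load, peak 4: w₀L³/(45EI) = 64.8/EI
  relative rotation θ_0 = (680.9 + 0)/EI = 680.9/EI
A unit hogging moment at E produces rotation L₁/(3EI) + L₂/(3EI) = 4.667/EI.
Slope continuity at E: θ_0 = M_E·4.667/EI, so M_E = 680.9/4.667 = 145.9 kN·m (hogging).
Span DE, ΣM about D with M_E applied at E: R_E^{DE}·9 = 655.6 + 145.9, so R_E^{DE} = 89.06 kN and R_D = 139.7 − 89.06 = 50.64 kN.
Span EF, ΣM about F: R_E^{EF}·5 = 0 + 145.9, so R_E^{EF} = 29.18 kN and R_F = 0 − 29.18 = -29.18 kN.
R_E = 89.06 + 29.18 = 118.2 kN.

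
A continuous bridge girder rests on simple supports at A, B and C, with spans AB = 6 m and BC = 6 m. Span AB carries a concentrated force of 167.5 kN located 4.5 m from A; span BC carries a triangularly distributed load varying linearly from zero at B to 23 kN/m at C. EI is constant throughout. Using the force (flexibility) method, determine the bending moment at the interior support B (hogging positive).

M_B = 106.6 kN·m

Release continuity at B by inserting a hinge; the redundant is the internal moment M_B. The primary structure is two simply-supported spans AB and BC.
Discontinuity in slope at B on the released structure — sum the simple-span end rotations:
  span AB: point load 167.5 at a = 4.5: Pab(L + a)/(6LEI) = 329.8/EI
  span BC: triangular load, peak 23: 7w₀L³/(360EI) = 96.6/EI
  relative rotation θ_0 = (329.8 + 96.6)/EI = 426.4/EI
A unit hogging moment at B produces rotation L₁/(3EI) + L₂/(3EI) = 4/EI.
Compatibility: M_B·(L₁+L₂)/(3EI) = θ_0, giving M_B = 106.6 kN·m (hogging).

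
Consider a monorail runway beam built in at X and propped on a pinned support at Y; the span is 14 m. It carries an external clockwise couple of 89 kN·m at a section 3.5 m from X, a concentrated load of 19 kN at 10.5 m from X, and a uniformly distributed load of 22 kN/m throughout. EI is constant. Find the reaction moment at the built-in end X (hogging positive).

Release the roller at Y. Primary structure: cantilever fixed at X.
Free-end deflection of the primary structure under the applied loading (downward +):
  clockwise couple 89 at a = 3.5: M₀a(2L − a)/(2EI) = 3816/EI
  point load 19 at a = 10.5: Pa²(3L − a)/(6EI) = 10997/EI
  UDL 22: wL⁴/(8EI) = 105644/EI
  δ_0 = 120457/EI
Tip deflection under a unit load at Y: L³/(3EI) = 914.7/EI.
The prop prevents deflection at Y: R_Y = δ_0/δ_{YY} = 120457/914.7 = 131.7 kN.
Moment equilibrium about X: M_X = Σ(load moments about X) − R_Y·L = 2444 − 131.7×14 = 600.8 kN·m.

M_X = 600.8 kN·m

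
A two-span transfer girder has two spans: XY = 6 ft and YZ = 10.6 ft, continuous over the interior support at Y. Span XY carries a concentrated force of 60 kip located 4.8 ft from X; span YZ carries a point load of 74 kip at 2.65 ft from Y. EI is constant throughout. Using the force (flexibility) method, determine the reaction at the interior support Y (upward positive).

Take M_Y as the redundant. Released structure: two simple spans XY and YZ with a hinge at Y.
Rotations at Y on the released spans (each span's end-slope, ×1/EI):
  span XY: point load 60 at a = 4.8: Pab(L + a)/(6LEI) = 103.7/EI
  span YZ: point load 74 at a = 2.65: Pab(L + b)/(6LEI) = 454.7/EI
  relative rotation θ_0 = (103.7 + 454.7)/EI = 558.4/EI
A unit hogging moment at Y produces rotation L₁/(3EI) + L₂/(3EI) = 5.533/EI.
Slope continuity at Y: θ_0 = M_Y·5.533/EI, so M_Y = 558.4/5.533 = 100.9 kip·ft (hogging).
Span XY, ΣM about X with M_Y applied at Y: R_Y^{XY}·6 = 288 + 100.9, so R_Y^{XY} = 64.82 kip and R_X = 60 − 64.82 = -4.819 kip.
Span YZ, ΣM about Z: R_Y^{YZ}·10.6 = 588.3 + 100.9, so R_Y^{YZ} = 65.02 kip and R_Z = 74 − 65.02 = 8.98 kip.
R_Y = 64.82 + 65.02 = 129.8 kip.

R_Y = 129.8 kip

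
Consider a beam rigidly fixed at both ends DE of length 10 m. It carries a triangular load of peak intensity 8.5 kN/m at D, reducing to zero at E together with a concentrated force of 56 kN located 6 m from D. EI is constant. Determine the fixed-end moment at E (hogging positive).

Release both end moments; the primary structure is a simply-supported span DE with redundants M_D and M_E.
End rotations of the released simple span under the applied load (×1/EI):
  at D: triangular load, peak 8.5: w₀L³/(45EI) = 188.9/EI
  at E: triangular load, peak 8.5: 7w₀L³/(360EI) = 165.3/EI
  at D: point load 56 at a = 6: Pab(L + b)/(6LEI) = 313.6/EI
  at E: point load 56 at a = 6: Pab(L + a)/(6LEI) = 358.4/EI
  θ_D0 = 502.5/EI,  θ_E0 = 523.7/EI
Flexibility coefficients: a unit moment at one end gives L/(3EI) there and L/(6EI) at the far end, so f₁₁ = f₂₂ = 3.333/EI and f₁₂ = f₂₁ = 1.667/EI.
Compatibility — zero rotation at each built-in end:
  3.333 M_D + 1.667 M_E = 502.5
  1.667 M_D + 3.333 M_E = 523.7
Solving the pair gives M_D = 96.26 kN·m and M_E = 109 kN·m (hogging).

M_E = 109 kN·m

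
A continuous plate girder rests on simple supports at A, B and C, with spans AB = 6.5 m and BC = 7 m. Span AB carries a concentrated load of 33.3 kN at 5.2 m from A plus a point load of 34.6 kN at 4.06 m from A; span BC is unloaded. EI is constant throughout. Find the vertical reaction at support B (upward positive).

R_B = 58.82 kN

Insert a hinge at B; M_B is the redundant, and each span becomes simply supported.
Discontinuity in slope at B on the released structure — sum the simple-span end rotations:
  span AB: point load 33.3 at a = 5.2: Pab(L + a)/(6LEI) = 67.53/EI
  span AB: point load 34.6 at a = 4.06: Pab(L + a)/(6LEI) = 92.81/EI
  relative rotation θ_0 = (160.3 + 0)/EI = 160.3/EI
A unit hogging moment at B produces rotation L₁/(3EI) + L₂/(3EI) = 4.5/EI.
Compatibility: M_B·(L₁+L₂)/(3EI) = θ_0, giving M_B = 35.63 kN·m (hogging).
Span AB, ΣM about A with M_B applied at B: R_B^{AB}·6.5 = 313.6 + 35.63, so R_B^{AB} = 53.73 kN and R_A = 67.9 − 53.73 = 14.17 kN.
Span BC, ΣM about C: R_B^{BC}·7 = 0 + 35.63, so R_B^{BC} = 5.09 kN and R_C = 0 − 5.09 = -5.09 kN.
R_B = 53.73 + 5.09 = 58.82 kN.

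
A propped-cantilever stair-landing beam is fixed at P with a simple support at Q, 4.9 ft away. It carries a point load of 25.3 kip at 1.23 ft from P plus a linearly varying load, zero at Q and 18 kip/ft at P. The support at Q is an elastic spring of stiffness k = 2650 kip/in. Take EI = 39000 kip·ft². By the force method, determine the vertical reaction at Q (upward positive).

R_Q = 10.68 kip

Release the roller at Q. Primary structure: cantilever fixed at P.
Primary-structure tip deflection at Q by superposition:
  point load 25.3 at a = 1.23: Pa²(3L − a)/(6EI) = 85.93/EI
  triangular load, peak 18 at the fixed end: w₀L⁴/(30EI) = 345.9/EI
  δ_0 = 431.8/EI
Tip deflection under a unit load at Q: L³/(3EI) = 39.22/EI.
With EI = 39000 kip·ft²: δ_0 = 0.011072 ft and δ_{QQ} = 0.001006 ft/kip.
Compatibility — the spring shortens by R_Q/k under the reaction it provides: δ_0 − R_Q·δ_{QQ} = R_Q/k. With 1/k = 1/(2650×12) ft/kip = 0.000031 ft/kip, R_Q = δ_0 / (δ_{QQ} + 1/k) = 0.011072 / (0.001006 + 0.000031) = 10.68 kip.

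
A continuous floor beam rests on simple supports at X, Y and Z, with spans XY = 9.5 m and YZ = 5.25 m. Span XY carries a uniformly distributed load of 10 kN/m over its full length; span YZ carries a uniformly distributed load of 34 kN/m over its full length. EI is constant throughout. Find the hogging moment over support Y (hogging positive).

Release continuity at Y by inserting a hinge; the redundant is the internal moment M_Y. The primary structure is two simply-supported spans XY and YZ.
Discontinuity in slope at Y on the released structure — sum the simple-span end rotations:
  span XY: UDL 10: wL³/(24EI) = 357.2/EI
  span YZ: UDL 34: wL³/(24EI) = 205/EI
  relative rotation θ_0 = (357.2 + 205)/EI = 562.2/EI
A unit hogging moment at Y produces rotation L₁/(3EI) + L₂/(3EI) = 4.917/EI.
Compatibility: M_Y·(L₁+L₂)/(3EI) = θ_0, giving M_Y = 114.4 kN·m (hogging).

M_Y = 114.4 kN·m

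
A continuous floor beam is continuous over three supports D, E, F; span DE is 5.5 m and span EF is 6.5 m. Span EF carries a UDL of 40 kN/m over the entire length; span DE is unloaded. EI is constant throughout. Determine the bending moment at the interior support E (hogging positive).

M_E = 114.4 kN·m

Insert a hinge at E; M_E is the redundant, and each span becomes simply supported.
Rotations at E on the released spans (each span's end-slope, ×1/EI):
  span EF: UDL 40: wL³/(24EI) = 457.7/EI
  relative rotation θ_0 = (0 + 457.7)/EI = 457.7/EI
A unit hogging moment at E produces rotation L₁/(3EI) + L₂/(3EI) = 4/EI.
Compatibility: M_E·(L₁+L₂)/(3EI) = θ_0, giving M_E = 114.4 kN·m (hogging).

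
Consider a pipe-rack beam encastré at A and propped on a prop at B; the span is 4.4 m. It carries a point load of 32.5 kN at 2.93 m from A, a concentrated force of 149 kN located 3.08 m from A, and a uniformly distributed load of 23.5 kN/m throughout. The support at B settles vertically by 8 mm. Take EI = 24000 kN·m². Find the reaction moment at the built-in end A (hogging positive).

Choose R_B as the redundant. The primary structure is the cantilever fixed at A.
Primary-structure tip deflection at B by superposition:
  point load 32.5 at a = 2.93: Pa²(3L − a)/(6EI) = 477.6/EI
  point load 149 at a = 3.08: Pa²(3L − a)/(6EI) = 2384/EI
  UDL 23.5: wL⁴/(8EI) = 1101/EI
  δ_0 = 3963/EI
Flexibility coefficient — unit upward force at B: δ_{BB} = L³/(3EI) = 28.39/EI.
With EI = 24000 kN·m²: δ_0 = 0.16511 m and δ_{BB} = 0.001183 m/kN.
Compatibility — the beam at B must follow the support down by 0.008 m: δ_0 − R_B·δ_{BB} = 0.008, so R_B = (0.16511 − 0.008)/0.001183 = 132.8 kN.
Moment equilibrium about A: M_A = Σ(load moments about A) − R_B·L = 781.6 − 132.8×4.4 = 197.3 kN·m.

M_A = 197.3 kN·m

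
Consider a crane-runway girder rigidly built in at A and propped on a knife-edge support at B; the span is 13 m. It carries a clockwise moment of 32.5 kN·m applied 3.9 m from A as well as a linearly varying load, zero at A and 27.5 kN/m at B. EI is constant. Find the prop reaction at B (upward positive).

R_B = 100.2 kN

Remove the prop at B; the released (primary) structure is a cantilever built in at A.
Downward deflection at the released point B due to the loads:
  clockwise couple 32.5 at a = 3.9: M₀a(2L − a)/(2EI) = 1401/EI
  triangular load, peak 27.5 at the free end: 11w₀L⁴/(120EI) = 71998/EI
  δ_0 = 73398/EI
Tip deflection under a unit load at B: L³/(3EI) = 732.3/EI.
The prop prevents deflection at B: R_B = δ_0/δ_{BB} = 73398/732.3 = 100.2 kN.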